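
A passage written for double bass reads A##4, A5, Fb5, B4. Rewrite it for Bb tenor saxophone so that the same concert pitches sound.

B##4 B5 Gb5 C#5

First find concert pitch: the double bass sounds a perfect octave below written, so A##4 A5 Fb5 B4 sounds A##3 A4 Fb4 B3.
Then write for Bb tenor saxophone: it sounds a major ninth below written, so the part must be a major ninth above concert.
A##3 → B##4
A4 → B5
Fb4 → Gb5
B3 → C#5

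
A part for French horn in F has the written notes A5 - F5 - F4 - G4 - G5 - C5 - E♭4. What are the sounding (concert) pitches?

The French horn in F sounds a perfect fifth below written, so transpose each written note down a perfect fifth.
A5 to D5
F5 to Bb4
F4 to Bb3
G4 to C4
G5 to C5
C5 to F4
Eb4 to Ab3

D5 Bb4 Bb3 C4 C5 F4 Ab3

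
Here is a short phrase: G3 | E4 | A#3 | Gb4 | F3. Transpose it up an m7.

G3 up a minor seventh is F4.
E4: a seventh up reaches D, and 10 semitones makes it D5.
A#3 up a minor seventh is G#4.
A minor seventh up from Gb4 gives Fb5.
F3: a seventh up reaches E, and 10 semitones makes it Eb4.

F4 D5 G#4 Fb5 Eb4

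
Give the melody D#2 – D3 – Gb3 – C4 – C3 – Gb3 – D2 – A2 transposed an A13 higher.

D#2 up an augmented thirteenth is B##3.
D3 up an augmented thirteenth is B#4.
An augmented thirteenth up from Gb3 gives E5.
C4: a thirteenth up reaches A, and 22 semitones makes it A#5.
C3: a thirteenth up reaches A, and 22 semitones makes it A#4.
Gb3: a thirteenth up reaches E, and 22 semitones makes it E5.
An augmented thirteenth up from D2 gives B#3.
A2: a thirteenth up reaches F, and 22 semitones makes it F##4.

B##3 B#4 E5 A#5 A#4 E5 B#3 F##4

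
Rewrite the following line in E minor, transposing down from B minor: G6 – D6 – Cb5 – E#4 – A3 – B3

C6 G5 Fb4 A#3 D3 E3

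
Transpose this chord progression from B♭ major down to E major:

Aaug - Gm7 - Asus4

B♭ major down to E major is a diminished fifth; each chord root moves by that interval while the quality stays the same.
Aaug: root A down a diminished fifth → D#, giving D#aug.
Gm7: root G down a diminished fifth → C#, giving C#m7.
Asus4: root A down a diminished fifth → D#, giving D#sus4.

D#aug C#m7 D#sus4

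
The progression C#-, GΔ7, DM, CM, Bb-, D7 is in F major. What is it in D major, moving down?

F major down to D major is a minor third; each chord root moves by that interval while the quality stays the same.
C#-: root C# down a minor third → A#, giving A#-.
GΔ7: root G down a minor third → E, giving EΔ7.
DM: root D down a minor third → B, giving BM.
CM: root C down a minor third → A, giving AM.
Bb-: root Bb down a minor third → G, giving G-.
D7: root D down a minor third → B, giving B7.

A#- EΔ7 BM AM G- B7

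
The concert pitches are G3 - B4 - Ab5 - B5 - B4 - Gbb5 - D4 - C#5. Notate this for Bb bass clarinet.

A4 C#6 Bb6 C#7 C#6 Abb6 E5 D#6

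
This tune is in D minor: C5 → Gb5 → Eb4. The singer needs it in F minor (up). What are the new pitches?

From D up to F is a minor third; apply that to each pitch.
C5 becomes Eb5
Gb5 becomes Bbb5
Eb4 becomes Gb4

Eb5 Bbb5 Gb4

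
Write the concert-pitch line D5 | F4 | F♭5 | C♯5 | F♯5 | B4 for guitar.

Written C4 sounds as C3 on the guitar, so concert pitches are written a perfect octave up.
D5 becomes D6
F4 becomes F5
Fb5 becomes Fb6
C#5 becomes C#6
F#5 becomes F#6
B4 becomes B5

D6 F5 Fb6 C#6 F#6 B5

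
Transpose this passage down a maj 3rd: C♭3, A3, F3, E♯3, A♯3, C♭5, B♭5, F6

Abb2 F3 Db3 C#3 F#3 Abb4 Gb5 Db6

Cb3 down a major third is Abb2.
A major third down from A3 gives F3.
F3: a third down reaches D, and 4 semitones makes it Db3.
A major third down from E#3 gives C#3.
A#3: a third down reaches F, and 4 semitones makes it F#3.
A major third down from Cb5 gives Abb4.
A major third down from Bb5 gives Gb5.
F6: a third down reaches D, and 4 semitones makes it Db6.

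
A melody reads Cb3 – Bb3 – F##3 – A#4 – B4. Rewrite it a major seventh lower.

Cb3: a seventh down reaches D, and 11 semitones makes it Dbb2.
A major seventh down from Bb3 gives Cb3.
F##3 down a major seventh is G#2.
A#4: a seventh down reaches B, and 11 semitones makes it B3.
A major seventh down from B4 gives C4.

Dbb2 Cb3 G#2 B3 C4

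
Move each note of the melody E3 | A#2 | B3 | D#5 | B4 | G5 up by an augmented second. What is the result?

E3 -> F##3
A#2 -> B##2
B3 -> C##4
D#5 -> E##5
B4 -> C##5
G5 -> A#5

F##3 B##2 C##4 E##5 C##5 A#5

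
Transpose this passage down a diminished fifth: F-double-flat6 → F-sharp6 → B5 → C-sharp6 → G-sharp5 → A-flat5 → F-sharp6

A diminished fifth down from Fbb6 gives Bbb5.
F#6 down a diminished fifth is B#5.
B5 down a diminished fifth is E#5.
A diminished fifth down from C#6 gives F##5.
G#5: a fifth down reaches C, and 6 semitones makes it C##5.
A diminished fifth down from Ab5 gives D5.
F#6 down a diminished fifth is B#5.

Bbb5 B#5 E#5 F##5 C##5 D5 B#5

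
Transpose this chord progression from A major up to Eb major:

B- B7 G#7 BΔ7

A major up to Eb major is a diminished fifth; each chord root moves by that interval while the quality stays the same.
B-: root B up a diminished fifth → F, giving F-.
B7: root B up a diminished fifth → F, giving F7.
G#7: root G# up a diminished fifth → D, giving D7.
BΔ7: root B up a diminished fifth → F, giving FΔ7.

F- F7 D7 FΔ7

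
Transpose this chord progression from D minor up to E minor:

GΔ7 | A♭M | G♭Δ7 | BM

AΔ7 BbM AbΔ7 C#M

D minor up to E minor is a major second; each chord root moves by that interval while the quality stays the same.
GΔ7: root G up a major second → A, giving AΔ7.
A♭M: root A♭ up a major second → Bb, giving BbM.
G♭Δ7: root G♭ up a major second → Ab, giving AbΔ7.
BM: root B up a major second → C#, giving C#M.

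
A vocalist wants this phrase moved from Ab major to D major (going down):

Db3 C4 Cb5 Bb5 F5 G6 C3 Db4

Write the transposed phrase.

G2 F#3 F4 E5 B4 C#6 F#2 G3

Ab major to D major down is a diminished fifth, so every note moves down by that interval.
Db3 gives G2
C4 gives F#3
Cb5 gives F4
Bb5 gives E5
F5 gives B4
G6 gives C#6
C3 gives F#2
Db4 gives G3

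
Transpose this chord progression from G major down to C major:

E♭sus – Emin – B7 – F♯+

Absus Amin E7 B+

G major down to C major is a perfect fifth; each chord root moves by that interval while the quality stays the same.
E♭sus: root E♭ down a perfect fifth → Ab, giving Absus.
Emin: root E down a perfect fifth → A, giving Amin.
B7: root B down a perfect fifth → E, giving E7.
F♯+: root F♯ down a perfect fifth → B, giving B+.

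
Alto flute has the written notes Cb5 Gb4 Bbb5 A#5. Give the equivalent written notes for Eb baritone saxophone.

Eb6 Bb5 Db7 C##7

First find concert pitch: the alto flute sounds a perfect fourth below written, so Cb5 Gb4 Bbb5 A#5 sounds Gb4 Db4 Fb5 E#5.
Then write for Eb baritone saxophone: it sounds a major thirteenth below written, so the part must be a major thirteenth above concert.
Gb4 → Eb6
Db4 → Bb5
Fb5 → Db7
E#5 → C##7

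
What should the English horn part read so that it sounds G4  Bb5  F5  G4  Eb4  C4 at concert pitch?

Written C4 sounds as F3 on the English horn, so concert pitches are written a perfect fifth up.
G4 becomes D5
Bb5 becomes F6
F5 becomes C6
G4 becomes D5
Eb4 becomes Bb4
C4 becomes G4

D5 F6 C6 D5 Bb4 G4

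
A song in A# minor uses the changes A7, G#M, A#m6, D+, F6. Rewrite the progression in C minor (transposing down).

A# minor down to C minor is an augmented sixth; each chord root moves by that interval while the quality stays the same.
A7: root A down an augmented sixth → Cb, giving Cb7.
G#M: root G# down an augmented sixth → Bb, giving BbM.
A#m6: root A# down an augmented sixth → C, giving Cm6.
D+: root D down an augmented sixth → Fb, giving Fb+.
F6: root F down an augmented sixth → Abb, giving Abb6.

Cb7 BbM Cm6 Fb+ Abb6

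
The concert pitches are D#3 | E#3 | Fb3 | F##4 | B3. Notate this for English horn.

A#3 B#3 Cb4 C##5 F#4

The English horn sounds a perfect fifth below written, so the written part must be a perfect fifth above concert — transpose each note up.
D#3 becomes A#3
E#3 becomes B#3
Fb3 becomes Cb4
F##4 becomes C##5
B3 becomes F#4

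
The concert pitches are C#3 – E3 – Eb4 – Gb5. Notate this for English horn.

Written C4 sounds as F3 on the English horn, so concert pitches are written a perfect fifth up.
C#3 → G#3
E3 → B3
Eb4 → Bb4
Gb5 → Db6

G#3 B3 Bb4 Db6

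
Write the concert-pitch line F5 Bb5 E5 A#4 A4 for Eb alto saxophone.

D6 G6 C#6 F##5 F#5

The Eb alto saxophone sounds a major sixth below written, so the written part must be a major sixth above concert — transpose each note up.
F5 -> D6
Bb5 -> G6
E5 -> C#6
A#4 -> F##5
A4 -> F#5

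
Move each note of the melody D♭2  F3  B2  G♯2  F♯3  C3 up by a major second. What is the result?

Eb2 G3 C#3 A#2 G#3 D3

Db2: a second up reaches E, and 2 semitones makes it Eb2.
F3 up a major second is G3.
A major second up from B2 gives C#3.
G#2: a second up reaches A, and 2 semitones makes it A#2.
A major second up from F#3 gives G#3.
C3: a second up reaches D, and 2 semitones makes it D3.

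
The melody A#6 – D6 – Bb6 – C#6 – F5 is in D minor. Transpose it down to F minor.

C#6 F5 Db6 E5 Ab4

D minor to F minor down is a major sixth, so every note moves down by that interval.
A#6 gives C#6
D6 gives F5
Bb6 gives Db6
C#6 gives E5
F5 gives Ab4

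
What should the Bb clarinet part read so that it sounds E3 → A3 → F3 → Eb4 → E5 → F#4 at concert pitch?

F#3 B3 G3 F4 F#5 G#4

The Bb clarinet sounds a major second below written, so the written part must be a major second above concert — transpose each note up.
E3 -> F#3
A3 -> B3
F3 -> G3
Eb4 -> F4
E5 -> F#5
F#4 -> G#4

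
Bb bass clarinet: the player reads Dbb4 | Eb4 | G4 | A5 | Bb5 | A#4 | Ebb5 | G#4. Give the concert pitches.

Cbb3 Db3 F3 G4 Ab4 G#3 Dbb4 F#3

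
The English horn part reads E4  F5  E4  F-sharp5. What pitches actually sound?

Written C4 on the English horn sounds as F3, a perfect fifth lower; apply that shift to every note.
E4 → A3
F5 → Bb4
E4 → A3
F#5 → B4

A3 Bb4 A3 B4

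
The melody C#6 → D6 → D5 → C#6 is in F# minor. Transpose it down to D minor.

A5 Bb5 Bb4 A5

F# minor to D minor down is a major third, so every note moves down by that interval.
C#6 gives A5
D6 gives Bb5
D5 gives Bb4
C#6 gives A5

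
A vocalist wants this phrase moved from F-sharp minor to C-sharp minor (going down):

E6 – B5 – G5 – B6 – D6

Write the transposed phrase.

B5 F#5 D5 F#6 A5

F-sharp minor to C-sharp minor down is a perfect fourth, so every note moves down by that interval.
E6 gives B5
B5 gives F#5
G5 gives D5
B6 gives F#6
D6 gives A5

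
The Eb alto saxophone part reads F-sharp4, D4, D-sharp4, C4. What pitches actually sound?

Written C4 on the Eb alto saxophone sounds as Eb3, a major sixth lower; apply that shift to every note.
F#4 → A3
D4 → F3
D#4 → F#3
C4 → Eb3

A3 F3 F#3 Eb3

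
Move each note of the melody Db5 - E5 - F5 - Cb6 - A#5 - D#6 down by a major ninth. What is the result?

Cb4 D4 Eb4 Bbb4 G#4 C#5

Db5: a ninth down reaches C, and 14 semitones makes it Cb4.
E5: a ninth down reaches D, and 14 semitones makes it D4.
A major ninth down from F5 gives Eb4.
Cb6: a ninth down reaches B, and 14 semitones makes it Bbb4.
A#5: a ninth down reaches G, and 14 semitones makes it G#4.
A major ninth down from D#6 gives C#5.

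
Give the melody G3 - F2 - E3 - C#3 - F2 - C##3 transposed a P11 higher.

C5 Bb3 A4 F#4 Bb3 F##4

A perfect eleventh up from G3 gives C5.
F2 up a perfect eleventh is Bb3.
A perfect eleventh up from E3 gives A4.
C#3 up a perfect eleventh is F#4.
F2: an eleventh up reaches B, and 17 semitones makes it Bb3.
A perfect eleventh up from C##3 gives F##4.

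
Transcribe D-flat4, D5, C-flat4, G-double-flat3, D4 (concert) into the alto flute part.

Gb4 G5 Fb4 Cbb4 G4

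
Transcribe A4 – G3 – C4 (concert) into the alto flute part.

D5 C4 F4

Written C4 sounds as G3 on the alto flute, so concert pitches are written a perfect fourth up.
A4 becomes D5
G3 becomes C4
C4 becomes F4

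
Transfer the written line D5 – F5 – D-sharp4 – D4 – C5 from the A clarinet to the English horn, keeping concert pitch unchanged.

F#5 A5 F##4 F#4 E5

First find concert pitch: the A clarinet sounds a minor third below written, so D5 F5 D-sharp4 D4 C5 sounds B4 D5 B#3 B3 A4.
Then write for English horn: it sounds a perfect fifth below written, so the part must be a perfect fifth above concert.
B4 → F#5
D5 → A5
B#3 → F##4
B3 → F#4
A4 → E5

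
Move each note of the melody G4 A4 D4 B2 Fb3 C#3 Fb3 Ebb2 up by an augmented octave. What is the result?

G#5 A#5 D#5 B#3 F4 C##4 F4 Eb3

G4 -> G#5
A4 -> A#5
D4 -> D#5
B2 -> B#3
Fb3 -> F4
C#3 -> C##4
Fb3 -> F4
Ebb2 -> Eb3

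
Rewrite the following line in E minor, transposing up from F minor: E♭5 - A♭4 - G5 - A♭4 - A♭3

D6 G5 F#6 G5 G4

F minor to E minor up is a major seventh, so every note moves up by that interval.
Eb5 -> D6
Ab4 -> G5
G5 -> F#6
Ab4 -> G5
Ab3 -> G4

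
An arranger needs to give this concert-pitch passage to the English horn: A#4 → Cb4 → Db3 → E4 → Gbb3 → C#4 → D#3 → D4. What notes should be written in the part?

E#5 Gb4 Ab3 B4 Dbb4 G#4 A#3 A4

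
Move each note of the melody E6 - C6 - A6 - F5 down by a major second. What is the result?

E6 to D6
C6 to Bb5
A6 to G6
F5 to Eb5

D6 Bb5 G6 Eb5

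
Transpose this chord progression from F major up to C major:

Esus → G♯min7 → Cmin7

Bsus D#min7 Gmin7

F major up to C major is a perfect fifth; each chord root moves by that interval while the quality stays the same.
Esus: root E up a perfect fifth → B, giving Bsus.
G♯min7: root G♯ up a perfect fifth → D#, giving D#min7.
Cmin7: root C up a perfect fifth → G, giving Gmin7.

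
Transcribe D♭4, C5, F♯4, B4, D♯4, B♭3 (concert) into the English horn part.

Ab4 G5 C#5 F#5 A#4 F4

The English horn sounds a perfect fifth below written, so the written part must be a perfect fifth above concert — transpose each note up.
Db4 -> Ab4
C5 -> G5
F#4 -> C#5
B4 -> F#5
D#4 -> A#4
Bb3 -> F4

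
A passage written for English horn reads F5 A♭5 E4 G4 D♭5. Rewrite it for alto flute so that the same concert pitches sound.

First find concert pitch: the English horn sounds a perfect fifth below written, so F5 A♭5 E4 G4 D♭5 sounds Bb4 Db5 A3 C4 Gb4.
Then write for alto flute: it sounds a perfect fourth below written, so the part must be a perfect fourth above concert.
Bb4 → Eb5
Db5 → Gb5
A3 → D4
C4 → F4
Gb4 → Cb5

Eb5 Gb5 D4 F4 Cb5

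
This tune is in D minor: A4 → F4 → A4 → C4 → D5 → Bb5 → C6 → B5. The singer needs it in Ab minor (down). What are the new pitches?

D minor to Ab minor down is an augmented fourth, so every note moves down by that interval.
A4 -> Eb4
F4 -> Cb4
A4 -> Eb4
C4 -> Gb3
D5 -> Ab4
Bb5 -> Fb5
C6 -> Gb5
B5 -> F5

Eb4 Cb4 Eb4 Gb3 Ab4 Fb5 Gb5 F5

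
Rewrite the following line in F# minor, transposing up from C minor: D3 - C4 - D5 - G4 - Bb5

G#3 F#4 G#5 C#5 E6

C minor to F# minor up is an augmented fourth, so every note moves up by that interval.
D3 gives G#3
C4 gives F#4
D5 gives G#5
G4 gives C#5
Bb5 gives E6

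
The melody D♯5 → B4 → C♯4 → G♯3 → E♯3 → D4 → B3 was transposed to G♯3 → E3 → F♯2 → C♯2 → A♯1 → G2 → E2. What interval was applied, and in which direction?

down a perfect twelfth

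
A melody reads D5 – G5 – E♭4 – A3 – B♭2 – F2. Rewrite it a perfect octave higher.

D5 -> D6
G5 -> G6
Eb4 -> Eb5
A3 -> A4
Bb2 -> Bb3
F2 -> F3

D6 G6 Eb5 A4 Bb3 F3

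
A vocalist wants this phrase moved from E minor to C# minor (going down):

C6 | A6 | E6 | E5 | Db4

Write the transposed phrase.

From E down to C# is a minor third; apply that to each pitch.
C6 to A5
A6 to F#6
E6 to C#6
E5 to C#5
Db4 to Bb3

A5 F#6 C#6 C#5 Bb3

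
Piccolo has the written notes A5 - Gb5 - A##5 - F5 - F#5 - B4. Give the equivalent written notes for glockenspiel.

First find concert pitch: the piccolo sounds a perfect octave above written, so A5 Gb5 A##5 F5 F#5 B4 sounds A6 Gb6 A##6 F6 F#6 B5.
Then write for glockenspiel: it sounds a perfect fifteenth above written, so the part must be a perfect fifteenth below concert.
A6 → A4
Gb6 → Gb4
A##6 → A##4
F6 → F4
F#6 → F#4
B5 → B3

A4 Gb4 A##4 F4 F#4 B3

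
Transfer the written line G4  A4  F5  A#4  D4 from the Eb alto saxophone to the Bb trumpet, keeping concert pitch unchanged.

C4 D4 Bb4 D#4 G3

First find concert pitch: the Eb alto saxophone sounds a major sixth below written, so G4 A4 F5 A#4 D4 sounds Bb3 C4 Ab4 C#4 F3.
Then write for Bb trumpet: it sounds a major second below written, so the part must be a major second above concert.
Bb3 → C4
C4 → D4
Ab4 → Bb4
C#4 → D#4
F3 → G3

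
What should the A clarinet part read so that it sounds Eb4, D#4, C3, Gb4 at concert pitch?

The A clarinet sounds a minor third below written, so the written part must be a minor third above concert — transpose each note up.
Eb4 to Gb4
D#4 to F#4
C3 to Eb3
Gb4 to Bbb4

Gb4 F#4 Eb3 Bbb4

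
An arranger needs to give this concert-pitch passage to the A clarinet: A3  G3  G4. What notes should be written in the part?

C4 Bb3 Bb4

The A clarinet sounds a minor third below written, so the written part must be a minor third above concert — transpose each note up.
A3 → C4
G3 → Bb3
G4 → Bb4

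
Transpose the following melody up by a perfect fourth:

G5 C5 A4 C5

C6 F5 D5 F5

G5 up a perfect fourth is C6.
A perfect fourth up from C5 gives F5.
A4: a fourth up reaches D, and 5 semitones makes it D5.
A perfect fourth up from C5 gives F5.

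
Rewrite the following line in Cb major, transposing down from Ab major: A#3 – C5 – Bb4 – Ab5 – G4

Ab major to Cb major down is a major sixth, so every note moves down by that interval.
A#3 → C#3
C5 → Eb4
Bb4 → Db4
Ab5 → Cb5
G4 → Bb3

C#3 Eb4 Db4 Cb5 Bb3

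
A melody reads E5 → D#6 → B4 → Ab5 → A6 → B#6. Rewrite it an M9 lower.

D4 C#5 A3 Gb4 G5 A#5

E5 to D4
D#6 to C#5
B4 to A3
Ab5 to Gb4
A6 to G5
B#6 to A#5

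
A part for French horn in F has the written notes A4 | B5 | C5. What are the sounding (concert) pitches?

D4 E5 F4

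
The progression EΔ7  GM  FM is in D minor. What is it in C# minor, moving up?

D minor up to C# minor is a major seventh; each chord root moves by that interval while the quality stays the same.
EΔ7: root E up a major seventh → D#, giving D#Δ7.
GM: root G up a major seventh → F#, giving F#M.
FM: root F up a major seventh → E, giving EM.

D#Δ7 F#M EM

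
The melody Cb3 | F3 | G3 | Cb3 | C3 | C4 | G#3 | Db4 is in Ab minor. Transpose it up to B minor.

D3 G#3 A#3 D3 D#3 D#4 A##3 E4

From Ab up to B is an augmented second; apply that to each pitch.
Cb3 → D3
F3 → G#3
G3 → A#3
Cb3 → D3
C3 → D#3
C4 → D#4
G#3 → A##3
Db4 → E4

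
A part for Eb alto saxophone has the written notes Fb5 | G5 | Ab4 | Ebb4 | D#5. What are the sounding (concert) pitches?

The Eb alto saxophone sounds a major sixth below written, so transpose each written note down a major sixth.
Fb5 gives Abb4
G5 gives Bb4
Ab4 gives Cb4
Ebb4 gives Gbb3
D#5 gives F#4

Abb4 Bb4 Cb4 Gbb3 F#4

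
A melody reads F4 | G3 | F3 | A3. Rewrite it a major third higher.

A4 B3 A3 C#4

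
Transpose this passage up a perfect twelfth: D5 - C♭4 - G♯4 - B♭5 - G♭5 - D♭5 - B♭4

A6 Gb5 D#6 F7 Db7 Ab6 F6

D5 becomes A6
Cb4 becomes Gb5
G#4 becomes D#6
Bb5 becomes F7
Gb5 becomes Db7
Db5 becomes Ab6
Bb4 becomes F6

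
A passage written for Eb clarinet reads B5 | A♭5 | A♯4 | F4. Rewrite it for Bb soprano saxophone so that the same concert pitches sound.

E6 Db6 D#5 Bb4

First find concert pitch: the Eb clarinet sounds a minor third above written, so B5 A♭5 A♯4 F4 sounds D6 Cb6 C#5 Ab4.
Then write for Bb soprano saxophone: it sounds a major second below written, so the part must be a major second above concert.
D6 → E6
Cb6 → Db6
C#5 → D#5
Ab4 → Bb4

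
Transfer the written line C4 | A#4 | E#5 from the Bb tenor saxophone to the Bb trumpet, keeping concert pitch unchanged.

C3 A#3 E#4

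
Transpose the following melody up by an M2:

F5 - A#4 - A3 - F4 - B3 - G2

F5 to G5
A#4 to B#4
A3 to B3
F4 to G4
B3 to C#4
G2 to A2

G5 B#4 B3 G4 C#4 A2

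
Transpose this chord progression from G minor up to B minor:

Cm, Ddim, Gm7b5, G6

G minor up to B minor is a major third; each chord root moves by that interval while the quality stays the same.
Cm: root C up a major third → E, giving Em.
Ddim: root D up a major third → F#, giving F#dim.
Gm7b5: root G up a major third → B, giving Bm7b5.
G6: root G up a major third → B, giving B6.

Em F#dim Bm7b5 B6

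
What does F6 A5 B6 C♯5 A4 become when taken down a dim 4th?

F6 to C#6
A5 to E#5
B6 to F##6
C#5 to G##4
A4 to E#4

C#6 E#5 F##6 G##4 E#4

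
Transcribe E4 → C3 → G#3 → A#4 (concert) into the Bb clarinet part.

Written C4 sounds as Bb3 on the Bb clarinet, so concert pitches are written a major second up.
E4 to F#4
C3 to D3
G#3 to A#3
A#4 to B#4

F#4 D3 A#3 B#4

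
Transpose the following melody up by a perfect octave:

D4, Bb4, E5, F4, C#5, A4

D4: an octave up reaches D, and 12 semitones makes it D5.
Bb4 up a perfect octave is Bb5.
E5: an octave up reaches E, and 12 semitones makes it E6.
A perfect octave up from F4 gives F5.
A perfect octave up from C#5 gives C#6.
A4 up a perfect octave is A5.

D5 Bb5 E6 F5 C#6 A5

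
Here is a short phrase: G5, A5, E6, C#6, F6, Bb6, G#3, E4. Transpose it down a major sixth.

A major sixth down from G5 gives Bb4.
A major sixth down from A5 gives C5.
E6: a sixth down reaches G, and 9 semitones makes it G5.
C#6: a sixth down reaches E, and 9 semitones makes it E5.
F6: a sixth down reaches A, and 9 semitones makes it Ab5.
A major sixth down from Bb6 gives Db6.
G#3 down a major sixth is B2.
A major sixth down from E4 gives G3.

Bb4 C5 G5 E5 Ab5 Db6 B2 G3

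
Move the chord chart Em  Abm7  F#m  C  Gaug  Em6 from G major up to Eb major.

Cm Fbm7 Dm Ab Ebaug Cm6

G major up to Eb major is a minor sixth; each chord root moves by that interval while the quality stays the same.
Em: root E up a minor sixth → C, giving Cm.
Abm7: root Ab up a minor sixth → Fb, giving Fbm7.
F#m: root F# up a minor sixth → D, giving Dm.
C: root C up a minor sixth → Ab, giving Ab.
Gaug: root G up a minor sixth → Eb, giving Ebaug.
Em6: root E up a minor sixth → C, giving Cm6.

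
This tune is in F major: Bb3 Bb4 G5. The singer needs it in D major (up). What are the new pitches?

From F up to D is a major sixth; apply that to each pitch.
Bb3 gives G4
Bb4 gives G5
G5 gives E6

G4 G5 E6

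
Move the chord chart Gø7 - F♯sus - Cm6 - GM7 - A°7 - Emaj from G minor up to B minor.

Bø7 A#sus Em6 BM7 C#°7 G#maj

G minor up to B minor is a major third; each chord root moves by that interval while the quality stays the same.
Gø7: root G up a major third → B, giving Bø7.
F♯sus: root F♯ up a major third → A#, giving A#sus.
Cm6: root C up a major third → E, giving Em6.
GM7: root G up a major third → B, giving BM7.
A°7: root A up a major third → C#, giving C#°7.
Emaj: root E up a major third → G#, giving G#maj.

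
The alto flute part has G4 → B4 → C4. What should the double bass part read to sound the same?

D5 F#5 G4

First find concert pitch: the alto flute sounds a perfect fourth below written, so G4 B4 C4 sounds D4 F#4 G3.
Then write for double bass: it sounds a perfect octave below written, so the part must be a perfect octave above concert.
D4 → D5
F#4 → F#5
G3 → G4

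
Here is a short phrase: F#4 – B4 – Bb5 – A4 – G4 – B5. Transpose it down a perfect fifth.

B3 E4 Eb5 D4 C4 E5

F#4: a fifth down reaches B, and 7 semitones makes it B3.
A perfect fifth down from B4 gives E4.
Bb5 down a perfect fifth is Eb5.
A4 down a perfect fifth is D4.
A perfect fifth down from G4 gives C4.
B5: a fifth down reaches E, and 7 semitones makes it E5.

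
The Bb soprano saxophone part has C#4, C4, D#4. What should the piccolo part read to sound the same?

First find concert pitch: the Bb soprano saxophone sounds a major second below written, so C#4 C4 D#4 sounds B3 Bb3 C#4.
Then write for piccolo: it sounds a perfect octave above written, so the part must be a perfect octave below concert.
B3 → B2
Bb3 → Bb2
C#4 → C#3

B2 Bb2 C#3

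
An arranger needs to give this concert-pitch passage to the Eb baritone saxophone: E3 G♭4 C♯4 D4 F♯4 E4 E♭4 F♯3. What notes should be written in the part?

The Eb baritone saxophone sounds a major thirteenth below written, so the written part must be a major thirteenth above concert — transpose each note up.
E3 to C#5
Gb4 to Eb6
C#4 to A#5
D4 to B5
F#4 to D#6
E4 to C#6
Eb4 to C6
F#3 to D#5

C#5 Eb6 A#5 B5 D#6 C#6 C6 D#5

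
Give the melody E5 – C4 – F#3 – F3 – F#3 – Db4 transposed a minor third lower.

E5 becomes C#5
C4 becomes A3
F#3 becomes D#3
F3 becomes D3
F#3 becomes D#3
Db4 becomes Bb3

C#5 A3 D#3 D3 D#3 Bb3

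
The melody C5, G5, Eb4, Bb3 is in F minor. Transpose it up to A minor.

E5 B5 G4 D4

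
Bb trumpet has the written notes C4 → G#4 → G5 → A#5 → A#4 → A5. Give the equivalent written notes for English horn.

First find concert pitch: the Bb trumpet sounds a major second below written, so C4 G#4 G5 A#5 A#4 A5 sounds Bb3 F#4 F5 G#5 G#4 G5.
Then write for English horn: it sounds a perfect fifth below written, so the part must be a perfect fifth above concert.
Bb3 → F4
F#4 → C#5
F5 → C6
G#5 → D#6
G#4 → D#5
G5 → D6

F4 C#5 C6 D#6 D#5 D6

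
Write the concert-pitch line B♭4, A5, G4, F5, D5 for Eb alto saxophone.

G5 F#6 E5 D6 B5

Written C4 sounds as Eb3 on the Eb alto saxophone, so concert pitches are written a major sixth up.
Bb4 gives G5
A5 gives F#6
G4 gives E5
F5 gives D6
D5 gives B5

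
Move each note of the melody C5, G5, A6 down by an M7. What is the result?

Db4 Ab4 Bb5

C5 -> Db4
G5 -> Ab4
A6 -> Bb5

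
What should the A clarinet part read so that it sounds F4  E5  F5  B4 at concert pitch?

Written C4 sounds as A3 on the A clarinet, so concert pitches are written a minor third up.
F4 to Ab4
E5 to G5
F5 to Ab5
B4 to D5

Ab4 G5 Ab5 D5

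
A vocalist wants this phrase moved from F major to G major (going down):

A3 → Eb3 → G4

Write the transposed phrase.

From F down to G is a minor seventh; apply that to each pitch.
A3 to B2
Eb3 to F2
G4 to A3

B2 F2 A3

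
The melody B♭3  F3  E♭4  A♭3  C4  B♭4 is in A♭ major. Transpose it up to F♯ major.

G#4 D#4 C#5 F#4 A#4 G#5

From A♭ up to F♯ is an augmented sixth; apply that to each pitch.
Bb3 becomes G#4
F3 becomes D#4
Eb4 becomes C#5
Ab3 becomes F#4
C4 becomes A#4
Bb4 becomes G#5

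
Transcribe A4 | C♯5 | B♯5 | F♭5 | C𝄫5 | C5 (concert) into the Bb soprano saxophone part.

Written C4 sounds as Bb3 on the Bb soprano saxophone, so concert pitches are written a major second up.
A4 -> B4
C#5 -> D#5
B#5 -> C##6
Fb5 -> Gb5
Cbb5 -> Dbb5
C5 -> D5

B4 D#5 C##6 Gb5 Dbb5 D5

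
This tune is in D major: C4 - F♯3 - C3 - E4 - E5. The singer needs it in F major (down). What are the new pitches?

Eb3 A2 Eb2 G3 G4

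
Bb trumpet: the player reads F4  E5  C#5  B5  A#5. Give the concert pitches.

Written C4 on the Bb trumpet sounds as Bb3, a major second lower; apply that shift to every note.
F4 becomes Eb4
E5 becomes D5
C#5 becomes B4
B5 becomes A5
A#5 becomes G#5

Eb4 D5 B4 A5 G#5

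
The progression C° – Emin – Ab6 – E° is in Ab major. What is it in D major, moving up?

F#° A#min D6 A#°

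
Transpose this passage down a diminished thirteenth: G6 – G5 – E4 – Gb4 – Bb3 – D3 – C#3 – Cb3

A diminished thirteenth down from G6 gives B#4.
G5: a thirteenth down reaches B, and 19 semitones makes it B#3.
E4 down a diminished thirteenth is G##2.
Gb4 down a diminished thirteenth is B2.
Bb3: a thirteenth down reaches D, and 19 semitones makes it D#2.
D3 down a diminished thirteenth is F##1.
A diminished thirteenth down from C#3 gives E##1.
Cb3: a thirteenth down reaches E, and 19 semitones makes it E1.

B#4 B#3 G##2 B2 D#2 F##1 E##1 E1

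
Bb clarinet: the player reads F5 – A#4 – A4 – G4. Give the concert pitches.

Eb5 G#4 G4 F4

The Bb clarinet sounds a major second below written, so transpose each written note down a major second.
F5 becomes Eb5
A#4 becomes G#4
A4 becomes G4
G4 becomes F4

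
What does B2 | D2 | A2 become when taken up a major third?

D#3 F#2 C#3

B2 up a major third is D#3.
A major third up from D2 gives F#2.
A2: a third up reaches C, and 4 semitones makes it C#3.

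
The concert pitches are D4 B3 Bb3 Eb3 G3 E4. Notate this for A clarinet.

The A clarinet sounds a minor third below written, so the written part must be a minor third above concert — transpose each note up.
D4 → F4
B3 → D4
Bb3 → Db4
Eb3 → Gb3
G3 → Bb3
E4 → G4

F4 D4 Db4 Gb3 Bb3 G4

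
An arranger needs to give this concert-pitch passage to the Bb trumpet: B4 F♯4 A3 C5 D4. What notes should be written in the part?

The Bb trumpet sounds a major second below written, so the written part must be a major second above concert — transpose each note up.
B4 to C#5
F#4 to G#4
A3 to B3
C5 to D5
D4 to E4

C#5 G#4 B3 D5 E4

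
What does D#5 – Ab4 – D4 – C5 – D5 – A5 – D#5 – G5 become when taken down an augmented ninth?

D#5 to C4
Ab4 to Gbb3
D4 to Cb3
C5 to Bbb3
D5 to Cb4
A5 to Gb4
D#5 to C4
G5 to Fb4

C4 Gbb3 Cb3 Bbb3 Cb4 Gb4 C4 Fb4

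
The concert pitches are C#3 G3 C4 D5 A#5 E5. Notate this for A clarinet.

E3 Bb3 Eb4 F5 C#6 G5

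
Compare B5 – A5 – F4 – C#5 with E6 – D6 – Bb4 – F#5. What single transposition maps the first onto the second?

up a perfect fourth

Take the first pair: B5 → E6. B to E spans 4 letter names, so the interval is some kind of fourth.
B5 to E6 is 5 semitones, which makes it a perfect fourth; the second version is higher, so the direction is up.
Checking another pair — C#5 → F#5 — gives the same interval.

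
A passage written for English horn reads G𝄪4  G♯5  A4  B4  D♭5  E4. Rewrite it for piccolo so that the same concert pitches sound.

First find concert pitch: the English horn sounds a perfect fifth below written, so G𝄪4 G♯5 A4 B4 D♭5 E4 sounds C##4 C#5 D4 E4 Gb4 A3.
Then write for piccolo: it sounds a perfect octave above written, so the part must be a perfect octave below concert.
C##4 → C##3
C#5 → C#4
D4 → D3
E4 → E3
Gb4 → Gb3
A3 → A2

C##3 C#4 D3 E3 Gb3 A2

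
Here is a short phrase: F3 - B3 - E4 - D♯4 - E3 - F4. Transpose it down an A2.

Ebb3 Ab3 Db4 C4 Db3 Ebb4

F3 → Ebb3
B3 → Ab3
E4 → Db4
D#4 → C4
E3 → Db3
F4 → Ebb4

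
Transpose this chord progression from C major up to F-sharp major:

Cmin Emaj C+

C major up to F-sharp major is an augmented fourth; each chord root moves by that interval while the quality stays the same.
Cmin: root C up an augmented fourth → F#, giving F#min.
Emaj: root E up an augmented fourth → A#, giving A#maj.
C+: root C up an augmented fourth → F#, giving F#+.

F#min A#maj F#+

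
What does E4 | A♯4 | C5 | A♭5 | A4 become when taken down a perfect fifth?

A3 D#4 F4 Db5 D4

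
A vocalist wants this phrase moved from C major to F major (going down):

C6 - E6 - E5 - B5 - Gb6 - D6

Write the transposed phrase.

F5 A5 A4 E5 Cb6 G5

C major to F major down is a perfect fifth, so every note moves down by that interval.
C6 to F5
E6 to A5
E5 to A4
B5 to E5
Gb6 to Cb6
D6 to G5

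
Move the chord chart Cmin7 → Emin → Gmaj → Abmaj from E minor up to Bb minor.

Gbmin7 Bbmin Dbmaj Ebbmaj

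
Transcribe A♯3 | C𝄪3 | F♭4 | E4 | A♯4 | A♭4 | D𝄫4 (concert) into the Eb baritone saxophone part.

F##5 A##4 Db6 C#6 F##6 F6 Bbb5

Written C4 sounds as Eb2 on the Eb baritone saxophone, so concert pitches are written a major thirteenth up.
A#3 gives F##5
C##3 gives A##4
Fb4 gives Db6
E4 gives C#6
A#4 gives F##6
Ab4 gives F6
Dbb4 gives Bbb5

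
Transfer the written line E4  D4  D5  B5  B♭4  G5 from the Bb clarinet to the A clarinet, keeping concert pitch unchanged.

F4 Eb4 Eb5 C6 Cb5 Ab5

First find concert pitch: the Bb clarinet sounds a major second below written, so E4 D4 D5 B5 B♭4 G5 sounds D4 C4 C5 A5 Ab4 F5.
Then write for A clarinet: it sounds a minor third below written, so the part must be a minor third above concert.
D4 → F4
C4 → Eb4
C5 → Eb5
A5 → C6
Ab4 → Cb5
F5 → Ab5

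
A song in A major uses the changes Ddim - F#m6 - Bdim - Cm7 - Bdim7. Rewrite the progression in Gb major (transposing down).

A major down to Gb major is an augmented second; each chord root moves by that interval while the quality stays the same.
Ddim: root D down an augmented second → Cb, giving Cbdim.
F#m6: root F# down an augmented second → Eb, giving Ebm6.
Bdim: root B down an augmented second → Ab, giving Abdim.
Cm7: root C down an augmented second → Bbb, giving Bbbm7.
Bdim7: root B down an augmented second → Ab, giving Abdim7.

Cbdim Ebm6 Abdim Bbbm7 Abdim7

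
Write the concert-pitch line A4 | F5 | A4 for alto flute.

D5 Bb5 D5

Written C4 sounds as G3 on the alto flute, so concert pitches are written a perfect fourth up.
A4 → D5
F5 → Bb5
A4 → D5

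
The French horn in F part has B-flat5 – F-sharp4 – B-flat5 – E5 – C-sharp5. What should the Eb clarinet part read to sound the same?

C5 G#3 C5 F#4 D#4

First find concert pitch: the French horn in F sounds a perfect fifth below written, so B-flat5 F-sharp4 B-flat5 E5 C-sharp5 sounds Eb5 B3 Eb5 A4 F#4.
Then write for Eb clarinet: it sounds a minor third above written, so the part must be a minor third below concert.
Eb5 → C5
B3 → G#3
Eb5 → C5
A4 → F#4
F#4 → D#4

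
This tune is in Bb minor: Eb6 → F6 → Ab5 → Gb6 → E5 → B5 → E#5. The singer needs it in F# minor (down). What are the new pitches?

B5 C#6 E5 D6 B#4 F##5 B##4

Bb minor to F# minor down is a diminished fourth, so every note moves down by that interval.
Eb6 gives B5
F6 gives C#6
Ab5 gives E5
Gb6 gives D6
E5 gives B#4
B5 gives F##5
E#5 gives B##4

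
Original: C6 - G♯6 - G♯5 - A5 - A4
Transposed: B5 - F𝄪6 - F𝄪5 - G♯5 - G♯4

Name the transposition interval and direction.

down a minor second

Take the first pair: C6 → B5. C to B spans 2 letter names, so the interval is some kind of second.
B5 to C6 is 1 semitone, which makes it a minor second; the second version is lower, so the direction is down.
Checking another pair — A4 → G#4 — gives the same interval.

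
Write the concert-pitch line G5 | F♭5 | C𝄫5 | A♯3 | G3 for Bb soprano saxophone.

Written C4 sounds as Bb3 on the Bb soprano saxophone, so concert pitches are written a major second up.
G5 becomes A5
Fb5 becomes Gb5
Cbb5 becomes Dbb5
A#3 becomes B#3
G3 becomes A3

A5 Gb5 Dbb5 B#3 A3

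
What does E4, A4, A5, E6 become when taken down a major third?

E4 -> C4
A4 -> F4
A5 -> F5
E6 -> C6

C4 F4 F5 C6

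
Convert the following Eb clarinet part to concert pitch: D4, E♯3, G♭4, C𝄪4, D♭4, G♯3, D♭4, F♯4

F4 G#3 Bbb4 E#4 Fb4 B3 Fb4 A4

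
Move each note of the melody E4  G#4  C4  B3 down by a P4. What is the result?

A perfect fourth down from E4 gives B3.
A perfect fourth down from G#4 gives D#4.
C4 down a perfect fourth is G3.
B3: a fourth down reaches F, and 5 semitones makes it F#3.

B3 D#4 G3 F#3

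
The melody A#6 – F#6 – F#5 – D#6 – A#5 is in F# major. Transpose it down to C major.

E6 C6 C5 A5 E5

From F# down to C is an augmented fourth; apply that to each pitch.
A#6 -> E6
F#6 -> C6
F#5 -> C5
D#6 -> A5
A#5 -> E5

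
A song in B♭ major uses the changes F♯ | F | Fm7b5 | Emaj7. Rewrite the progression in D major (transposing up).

A# A Am7b5 G#maj7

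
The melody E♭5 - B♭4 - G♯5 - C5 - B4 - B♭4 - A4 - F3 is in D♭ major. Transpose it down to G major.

From D♭ down to G is a diminished fifth; apply that to each pitch.
Eb5 gives A4
Bb4 gives E4
G#5 gives C##5
C5 gives F#4
B4 gives E#4
Bb4 gives E4
A4 gives D#4
F3 gives B2

A4 E4 C##5 F#4 E#4 E4 D#4 B2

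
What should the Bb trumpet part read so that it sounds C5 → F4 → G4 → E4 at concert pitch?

The Bb trumpet sounds a major second below written, so the written part must be a major second above concert — transpose each note up.
C5 to D5
F4 to G4
G4 to A4
E4 to F#4

D5 G4 A4 F#4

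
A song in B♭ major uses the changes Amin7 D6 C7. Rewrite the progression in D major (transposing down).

C#min7 F#6 E7

B♭ major down to D major is a minor sixth; each chord root moves by that interval while the quality stays the same.
Amin7: root A down a minor sixth → C#, giving C#min7.
D6: root D down a minor sixth → F#, giving F#6.
C7: root C down a minor sixth → E, giving E7.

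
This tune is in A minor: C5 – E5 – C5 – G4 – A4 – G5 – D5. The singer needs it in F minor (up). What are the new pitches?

Ab5 C6 Ab5 Eb5 F5 Eb6 Bb5

From A up to F is a minor sixth; apply that to each pitch.
C5 gives Ab5
E5 gives C6
C5 gives Ab5
G4 gives Eb5
A4 gives F5
G5 gives Eb6
D5 gives Bb5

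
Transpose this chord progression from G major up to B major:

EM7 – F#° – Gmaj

G#M7 A#° Bmaj

G major up to B major is a major third; each chord root moves by that interval while the quality stays the same.
EM7: root E up a major third → G#, giving G#M7.
F#°: root F# up a major third → A#, giving A#°.
Gmaj: root G up a major third → B, giving Bmaj.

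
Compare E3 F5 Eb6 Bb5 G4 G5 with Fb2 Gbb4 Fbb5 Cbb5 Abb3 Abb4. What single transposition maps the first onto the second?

From E3 to Fb2 is 7 letter names — a seventh of some quality.
Fb2 to E3 is 12 semitones, which makes it an augmented seventh; the second version is lower, so the direction is down.
Checking another pair — G5 → Abb4 — gives the same interval.

down an augmented seventh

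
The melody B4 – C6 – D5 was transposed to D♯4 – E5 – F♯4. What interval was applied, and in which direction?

Take the first pair: B4 → D#4. B to D spans 6 letter names, so the interval is some kind of sixth.
D#4 to B4 is 8 semitones, which makes it a minor sixth; the second version is lower, so the direction is down.
Checking another pair — D5 → F#4 — gives the same interval.

down a minor sixth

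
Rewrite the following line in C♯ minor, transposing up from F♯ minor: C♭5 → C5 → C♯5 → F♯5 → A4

Gb5 G5 G#5 C#6 E5

F♯ minor to C♯ minor up is a perfect fifth, so every note moves up by that interval.
Cb5 becomes Gb5
C5 becomes G5
C#5 becomes G#5
F#5 becomes C#6
A4 becomes E5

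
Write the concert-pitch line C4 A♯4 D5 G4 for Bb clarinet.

Written C4 sounds as Bb3 on the Bb clarinet, so concert pitches are written a major second up.
C4 to D4
A#4 to B#4
D5 to E5
G4 to A4

D4 B#4 E5 A4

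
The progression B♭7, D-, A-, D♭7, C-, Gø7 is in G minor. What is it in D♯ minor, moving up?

G minor up to D♯ minor is an augmented fifth; each chord root moves by that interval while the quality stays the same.
B♭7: root B♭ up an augmented fifth → F#, giving F#7.
D-: root D up an augmented fifth → A#, giving A#-.
A-: root A up an augmented fifth → E#, giving E#-.
D♭7: root D♭ up an augmented fifth → A, giving A7.
C-: root C up an augmented fifth → G#, giving G#-.
Gø7: root G up an augmented fifth → D#, giving D#ø7.

F#7 A#- E#- A7 G#- D#ø7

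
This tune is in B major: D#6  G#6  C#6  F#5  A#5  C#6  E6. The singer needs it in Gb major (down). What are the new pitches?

Bb5 Eb6 Ab5 Db5 F5 Ab5 Cb6

From B down to Gb is an augmented third; apply that to each pitch.
D#6 → Bb5
G#6 → Eb6
C#6 → Ab5
F#5 → Db5
A#5 → F5
C#6 → Ab5
E6 → Cb6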